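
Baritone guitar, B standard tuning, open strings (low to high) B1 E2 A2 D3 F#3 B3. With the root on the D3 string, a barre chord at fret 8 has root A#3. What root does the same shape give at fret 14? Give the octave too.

E4

Moving from fret 8 to fret 14 shifts the root by 6 semitones.
A#3 up 6 semitones is E4.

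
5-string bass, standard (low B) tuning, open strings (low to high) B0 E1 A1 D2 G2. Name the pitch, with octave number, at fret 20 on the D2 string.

A#3

D2 is MIDI 38. Adding 20 gives 58, which is A#3.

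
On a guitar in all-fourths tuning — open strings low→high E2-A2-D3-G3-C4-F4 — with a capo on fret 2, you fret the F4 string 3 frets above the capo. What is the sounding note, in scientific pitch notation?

A♯4

The capo raises the open F4 by 2 semitones to G4; fretting 3 more gives F4 + 2 + 3 = F4 + 5 semitones = A♯4.
(Also written B♭.)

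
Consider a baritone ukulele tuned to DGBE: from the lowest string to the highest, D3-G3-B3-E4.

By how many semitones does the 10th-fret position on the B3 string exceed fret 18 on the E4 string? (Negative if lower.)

B3 at fret 10 → A4 (MIDI 69); E4 at fret 18 → A#5 (MIDI 82).
69 − 82 = -13, so the two pitches are 13 semitones apart.

-13 semitones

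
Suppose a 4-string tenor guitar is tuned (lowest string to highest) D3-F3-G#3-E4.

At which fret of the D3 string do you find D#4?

13

D#4 is 13 semitones above the open D3 (D–D#–E–F–…–C#–D–D#), so it sits at fret 13.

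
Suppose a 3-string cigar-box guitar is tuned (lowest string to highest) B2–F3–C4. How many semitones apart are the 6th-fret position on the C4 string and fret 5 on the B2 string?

14 semitones

C4 at fret 6 → F#4 (MIDI 66); B2 at fret 5 → E3 (MIDI 52).
66 − 52 = 14, so the two pitches are 14 semitones apart, with F#4 the higher.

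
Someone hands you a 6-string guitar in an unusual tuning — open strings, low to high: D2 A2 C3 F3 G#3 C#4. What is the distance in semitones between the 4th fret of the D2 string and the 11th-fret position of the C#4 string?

D2 at fret 4 → F#2 (MIDI 42); C#4 at fret 11 → C5 (MIDI 72).
42 − 72 = -30, so the two pitches are 30 semitones apart, with C5 the higher.

30 semitones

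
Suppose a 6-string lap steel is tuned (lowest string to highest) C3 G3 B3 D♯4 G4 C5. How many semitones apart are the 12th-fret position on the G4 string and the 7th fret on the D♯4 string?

9 semitones

G4 at fret 12 → G5 (MIDI 79); D♯4 at fret 7 → A♯4 (MIDI 70).
79 − 70 = 9, so the two pitches are 9 semitones apart, with G5 the higher.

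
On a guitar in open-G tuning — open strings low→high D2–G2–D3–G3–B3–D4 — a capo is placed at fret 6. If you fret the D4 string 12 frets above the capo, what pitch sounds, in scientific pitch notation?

The capo raises the open D4 by 6 semitones to G#4; fretting 12 more gives D4 + 6 + 12 = D4 + 18 semitones = G#5.

G#5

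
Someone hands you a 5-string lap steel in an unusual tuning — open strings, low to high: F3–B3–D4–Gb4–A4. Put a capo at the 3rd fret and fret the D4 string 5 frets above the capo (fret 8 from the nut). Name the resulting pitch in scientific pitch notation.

The capo raises the open D4 by 3 semitones to F4; fretting 5 more gives D4 + 3 + 5 = D4 + 8 semitones = Bb4.
(Also written A#.)

Bb4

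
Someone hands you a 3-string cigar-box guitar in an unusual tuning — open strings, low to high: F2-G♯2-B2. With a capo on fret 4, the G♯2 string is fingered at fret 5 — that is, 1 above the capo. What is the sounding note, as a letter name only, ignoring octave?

The capo raises the open G♯2 by 4 semitones to C3; fretting 1 more gives G♯2 + 4 + 1 = G♯2 + 5 semitones, landing on C♯.
(Also written D♭.)

C♯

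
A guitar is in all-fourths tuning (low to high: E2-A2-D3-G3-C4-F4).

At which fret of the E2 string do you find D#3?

11

D#3 is 11 semitones above the open E2 (E–F–F#–G–…–C#–D–D#), so it sits at fret 11.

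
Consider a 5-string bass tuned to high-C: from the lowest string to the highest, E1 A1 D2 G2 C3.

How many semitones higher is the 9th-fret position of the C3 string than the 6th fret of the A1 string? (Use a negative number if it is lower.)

C3 at fret 9 → A3 (MIDI 57); A1 at fret 6 → D#2 (MIDI 39).
57 − 39 = 18, so the two pitches are 18 semitones apart.

18 semitones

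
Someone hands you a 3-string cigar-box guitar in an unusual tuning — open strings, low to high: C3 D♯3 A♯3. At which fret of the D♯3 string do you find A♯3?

7

A♯3 is 7 semitones above the open D♯3 (D#–E–F–F#–G–G#–A–A#), so it sits at fret 7.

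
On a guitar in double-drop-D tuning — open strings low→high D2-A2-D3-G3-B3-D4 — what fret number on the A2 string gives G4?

22

G4 is 22 semitones above the open A2 (A–A#–B–C–…–F–F#–G), so it sits at fret 22.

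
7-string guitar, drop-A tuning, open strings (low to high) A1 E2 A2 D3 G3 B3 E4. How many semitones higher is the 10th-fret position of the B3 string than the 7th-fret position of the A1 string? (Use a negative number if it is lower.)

29 semitones

B3 at fret 10 → A4 (MIDI 69); A1 at fret 7 → E2 (MIDI 40).
69 − 40 = 29, so the two pitches are 29 semitones apart.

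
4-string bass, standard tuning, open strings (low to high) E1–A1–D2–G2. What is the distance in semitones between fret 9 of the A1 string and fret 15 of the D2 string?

11 semitones

A1 at fret 9 → F#2 (MIDI 42); D2 at fret 15 → F3 (MIDI 53).
42 − 53 = -11, so the two pitches are 11 semitones apart, with F3 the higher.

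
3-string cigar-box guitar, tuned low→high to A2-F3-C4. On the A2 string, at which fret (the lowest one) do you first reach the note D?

5

From A2, count semitones up the chromatic scale until reaching D: A–A#–B–C–C#–D — 5 steps.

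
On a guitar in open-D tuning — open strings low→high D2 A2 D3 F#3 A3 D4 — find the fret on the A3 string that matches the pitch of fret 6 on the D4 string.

Fret 6 on D4 is MIDI 62 + 6 = 68 (G#4). On the A3 string (open MIDI 57), that pitch is 68 − 57 = fret 11.

11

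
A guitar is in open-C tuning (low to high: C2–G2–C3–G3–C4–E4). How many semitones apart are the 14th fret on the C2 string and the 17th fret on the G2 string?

C2 at fret 14 → D3 (MIDI 50); G2 at fret 17 → C4 (MIDI 60).
50 − 60 = -10, so the two pitches are 10 semitones apart, with C4 the higher.

10 semitones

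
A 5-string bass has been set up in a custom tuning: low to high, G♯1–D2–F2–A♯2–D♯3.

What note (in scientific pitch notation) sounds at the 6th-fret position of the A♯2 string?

E3

Each fret is one semitone, so A♯2 + 6 = E3.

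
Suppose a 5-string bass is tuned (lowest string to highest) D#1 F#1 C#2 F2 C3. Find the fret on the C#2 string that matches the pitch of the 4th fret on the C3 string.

15

C3 at fret 4 is C3 + 4 semitones = E3.
The open C#2 string is 11 semitones below the open C3, so the same pitch on the C#2 string lies at fret 4 + 11 = 15.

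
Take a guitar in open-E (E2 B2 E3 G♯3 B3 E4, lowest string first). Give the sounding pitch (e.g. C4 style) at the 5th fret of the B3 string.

E4

B3 is MIDI 59. Adding 5 gives 64, which is E4.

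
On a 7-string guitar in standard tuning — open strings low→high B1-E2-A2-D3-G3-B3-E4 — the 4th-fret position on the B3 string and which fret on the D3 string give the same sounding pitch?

13

Fret 4 on B3 is MIDI 59 + 4 = 63 (D♯4). On the D3 string (open MIDI 50), that pitch is 63 − 50 = fret 13.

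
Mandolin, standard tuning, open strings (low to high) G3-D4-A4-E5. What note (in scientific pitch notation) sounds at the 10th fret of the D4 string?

D4 is MIDI 62. Adding 10 gives 72, which is C5.

C5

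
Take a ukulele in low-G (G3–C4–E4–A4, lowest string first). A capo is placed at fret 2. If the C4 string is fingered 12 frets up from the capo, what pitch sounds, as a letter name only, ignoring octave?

The capo raises the open C4 by 2 semitones to D4; fretting 12 more gives C4 + 2 + 12 = C4 + 14 semitones, landing on D.

D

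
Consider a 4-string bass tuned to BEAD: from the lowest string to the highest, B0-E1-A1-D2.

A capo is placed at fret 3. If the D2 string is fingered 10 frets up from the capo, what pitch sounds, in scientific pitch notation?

The capo raises the open D2 by 3 semitones to F2; fretting 10 more gives D2 + 3 + 10 = D2 + 13 semitones = D#3.
(Also written Eb.)

D#3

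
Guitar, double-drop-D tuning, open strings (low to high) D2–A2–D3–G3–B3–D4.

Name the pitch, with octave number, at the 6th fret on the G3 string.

C#4

G3 is MIDI 55. Adding 6 gives 61, which is C#4.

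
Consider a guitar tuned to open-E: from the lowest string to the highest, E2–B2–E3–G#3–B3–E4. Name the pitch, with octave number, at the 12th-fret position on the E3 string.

E3 is MIDI 52. Adding 12 gives 64, which is E4.

E4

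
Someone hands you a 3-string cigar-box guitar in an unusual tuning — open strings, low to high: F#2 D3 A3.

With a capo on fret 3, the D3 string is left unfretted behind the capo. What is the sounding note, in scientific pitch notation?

F3

The capo raises the open D3 by 3 semitones to F3; fretting 0 more gives D3 + 3 + 0 = D3 + 3 semitones = F3.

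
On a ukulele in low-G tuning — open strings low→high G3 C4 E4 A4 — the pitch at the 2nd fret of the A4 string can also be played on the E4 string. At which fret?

7

A4 at fret 2 is A4 + 2 semitones = B4.
The open E4 string is 5 semitones below the open A4, so the same pitch on the E4 string lies at fret 2 + 5 = 7.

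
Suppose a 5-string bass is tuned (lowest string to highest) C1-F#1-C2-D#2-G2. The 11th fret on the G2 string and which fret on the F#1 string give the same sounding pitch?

24

Fret 11 on G2 is MIDI 43 + 11 = 54 (F#3). On the F#1 string (open MIDI 30), that pitch is 54 − 30 = fret 24.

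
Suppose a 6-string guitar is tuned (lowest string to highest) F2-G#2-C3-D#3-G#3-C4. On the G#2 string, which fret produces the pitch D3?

6

D3 is 6 semitones above the open G#2 (G#–A–A#–B–C–C#–D), so it sits at fret 6.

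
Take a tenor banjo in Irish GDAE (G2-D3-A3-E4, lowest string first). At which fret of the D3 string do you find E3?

2

E3 is 2 semitones above the open D3 (D–D#–E), so it sits at fret 2.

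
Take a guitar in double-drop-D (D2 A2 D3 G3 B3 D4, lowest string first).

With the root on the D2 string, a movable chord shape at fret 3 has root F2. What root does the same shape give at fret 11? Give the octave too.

C#3

Moving from fret 3 to fret 11 shifts the root by 8 semitones.
F2 up 8 semitones is C#3.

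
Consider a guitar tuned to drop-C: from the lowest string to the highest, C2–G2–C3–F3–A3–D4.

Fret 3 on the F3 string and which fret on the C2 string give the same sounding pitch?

Fret 3 on F3 is MIDI 53 + 3 = 56 (G♯3). On the C2 string (open MIDI 36), that pitch is 56 − 36 = fret 20.

20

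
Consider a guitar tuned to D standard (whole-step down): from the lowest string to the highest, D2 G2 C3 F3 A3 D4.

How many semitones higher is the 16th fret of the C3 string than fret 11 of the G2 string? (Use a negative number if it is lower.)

10 semitones

C3 at fret 16 → E4 (MIDI 64); G2 at fret 11 → F#3 (MIDI 54).
64 − 54 = 10, so the two pitches are 10 semitones apart.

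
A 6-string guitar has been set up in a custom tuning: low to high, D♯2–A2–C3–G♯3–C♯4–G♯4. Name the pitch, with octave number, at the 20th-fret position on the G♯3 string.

E5

Each fret is one semitone, so G♯3 + 20 = E5.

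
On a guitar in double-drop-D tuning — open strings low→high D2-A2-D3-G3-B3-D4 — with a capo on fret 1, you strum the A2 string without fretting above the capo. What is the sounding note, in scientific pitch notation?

The capo raises the open A2 by 1 semitone to A♯2; fretting 0 more gives A2 + 1 + 0 = A2 + 1 semitone = A♯2.
(Also written B♭.)

A♯2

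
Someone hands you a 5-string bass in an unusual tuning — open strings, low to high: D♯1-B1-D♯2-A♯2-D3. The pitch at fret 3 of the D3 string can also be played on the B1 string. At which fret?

Fret 3 on D3 is MIDI 50 + 3 = 53 (F3). On the B1 string (open MIDI 35), that pitch is 53 − 35 = fret 18.

18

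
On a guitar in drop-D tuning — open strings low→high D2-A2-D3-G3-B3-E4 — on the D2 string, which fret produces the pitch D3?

12

D3 is 12 semitones above the open D2 (D–D#–E–F–…–C–C#–D), so it sits at fret 12.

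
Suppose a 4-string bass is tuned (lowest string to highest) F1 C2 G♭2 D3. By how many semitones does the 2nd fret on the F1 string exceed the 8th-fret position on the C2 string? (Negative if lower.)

-13 semitones

F1 at fret 2 → G1 (MIDI 31); C2 at fret 8 → A♭2 (MIDI 44).
31 − 44 = -13, so the two pitches are 13 semitones apart.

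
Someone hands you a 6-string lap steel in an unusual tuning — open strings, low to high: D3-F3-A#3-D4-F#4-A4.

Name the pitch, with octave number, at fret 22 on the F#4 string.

Each fret is one semitone, so F#4 + 22 = E6.

E6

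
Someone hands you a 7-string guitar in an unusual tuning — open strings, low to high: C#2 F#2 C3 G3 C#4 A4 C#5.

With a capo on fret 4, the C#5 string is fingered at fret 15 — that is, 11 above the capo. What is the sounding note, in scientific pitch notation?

The capo raises the open C#5 by 4 semitones to F5; fretting 11 more gives C#5 + 4 + 11 = C#5 + 15 semitones = E6.

E6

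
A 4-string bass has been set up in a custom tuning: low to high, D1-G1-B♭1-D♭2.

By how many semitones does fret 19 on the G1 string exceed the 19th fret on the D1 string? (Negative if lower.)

G1 at fret 19 → D3 (MIDI 50); D1 at fret 19 → A2 (MIDI 45).
50 − 45 = 5, so the two pitches are 5 semitones apart.

5 semitones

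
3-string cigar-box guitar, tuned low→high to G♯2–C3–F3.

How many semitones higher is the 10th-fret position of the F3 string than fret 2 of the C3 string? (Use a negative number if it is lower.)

F3 at fret 10 → D♯4 (MIDI 63); C3 at fret 2 → D3 (MIDI 50).
63 − 50 = 13, so the two pitches are 13 semitones apart.

13 semitones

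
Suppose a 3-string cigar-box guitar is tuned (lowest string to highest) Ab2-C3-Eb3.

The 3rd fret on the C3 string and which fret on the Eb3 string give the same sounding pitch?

0

Fret 3 on C3 is MIDI 48 + 3 = 51 (Eb3). On the Eb3 string (open MIDI 51), that pitch is 51 − 51 = fret 0.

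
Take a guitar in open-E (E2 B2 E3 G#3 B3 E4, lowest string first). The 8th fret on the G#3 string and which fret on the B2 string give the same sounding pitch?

17

G#3 at fret 8 is G#3 + 8 semitones = E4.
The open B2 string is 9 semitones below the open G#3, so the same pitch on the B2 string lies at fret 8 + 9 = 17.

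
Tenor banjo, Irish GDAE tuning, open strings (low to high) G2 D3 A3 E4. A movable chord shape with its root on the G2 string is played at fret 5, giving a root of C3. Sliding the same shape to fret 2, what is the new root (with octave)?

Moving from fret 5 to fret 2 shifts the root by -3 semitones.
C3 down 3 semitones is A2.

A2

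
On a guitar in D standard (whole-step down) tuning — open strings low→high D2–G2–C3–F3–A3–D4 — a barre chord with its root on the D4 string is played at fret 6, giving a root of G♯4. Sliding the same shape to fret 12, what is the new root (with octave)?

D5

Moving from fret 6 to fret 12 shifts the root by 6 semitones.
G♯4 up 6 semitones is D5.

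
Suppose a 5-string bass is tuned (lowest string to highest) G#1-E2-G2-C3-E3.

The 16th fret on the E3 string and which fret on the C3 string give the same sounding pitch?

20

Fret 16 on E3 is MIDI 52 + 16 = 68 (G#4). On the C3 string (open MIDI 48), that pitch is 68 − 48 = fret 20.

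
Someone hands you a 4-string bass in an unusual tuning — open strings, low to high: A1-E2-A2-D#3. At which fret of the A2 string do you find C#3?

C#3 is 4 semitones above the open A2 (A–A#–B–C–C#), so it sits at fret 4.

4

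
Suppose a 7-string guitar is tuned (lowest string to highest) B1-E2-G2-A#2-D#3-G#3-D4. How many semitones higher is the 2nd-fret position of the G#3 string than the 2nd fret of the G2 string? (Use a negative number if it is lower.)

G#3 at fret 2 → A#3 (MIDI 58); G2 at fret 2 → A2 (MIDI 45).
58 − 45 = 13, so the two pitches are 13 semitones apart.

13 semitones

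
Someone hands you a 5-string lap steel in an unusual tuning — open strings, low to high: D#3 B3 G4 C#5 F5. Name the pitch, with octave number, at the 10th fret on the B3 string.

A4

The open B3 string plus 10 semitones: B–C–C#–D–…–G–G#–A.
The walk passes from B into C once, so the octave number goes from 3 to 4.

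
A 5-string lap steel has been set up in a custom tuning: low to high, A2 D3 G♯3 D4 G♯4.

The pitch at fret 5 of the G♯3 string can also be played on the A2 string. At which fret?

Fret 5 on G♯3 is MIDI 56 + 5 = 61 (C♯4). On the A2 string (open MIDI 45), that pitch is 61 − 45 = fret 16.

16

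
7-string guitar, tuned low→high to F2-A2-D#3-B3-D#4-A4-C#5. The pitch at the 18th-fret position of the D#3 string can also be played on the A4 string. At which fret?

0

D#3 at fret 18 is D#3 + 18 semitones = A4.
The open A4 string is 18 semitones above the open D#3, so the same pitch on the A4 string lies at fret 18 − 18 = 0.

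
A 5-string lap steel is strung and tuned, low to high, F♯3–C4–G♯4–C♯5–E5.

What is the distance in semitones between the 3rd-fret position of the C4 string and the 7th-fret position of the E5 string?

C4 at fret 3 → D♯4 (MIDI 63); E5 at fret 7 → B5 (MIDI 83).
63 − 83 = -20, so the two pitches are 20 semitones apart, with B5 the higher.

20 semitones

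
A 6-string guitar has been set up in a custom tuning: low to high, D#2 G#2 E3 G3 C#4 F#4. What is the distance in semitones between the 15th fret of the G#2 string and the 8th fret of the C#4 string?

G#2 at fret 15 → B3 (MIDI 59); C#4 at fret 8 → A4 (MIDI 69).
59 − 69 = -10, so the two pitches are 10 semitones apart, with A4 the higher.

10 semitones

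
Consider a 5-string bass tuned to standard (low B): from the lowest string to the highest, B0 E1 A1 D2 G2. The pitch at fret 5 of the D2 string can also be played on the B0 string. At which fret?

20

Fret 5 on D2 is MIDI 38 + 5 = 43 (G2). On the B0 string (open MIDI 23), that pitch is 43 − 23 = fret 20.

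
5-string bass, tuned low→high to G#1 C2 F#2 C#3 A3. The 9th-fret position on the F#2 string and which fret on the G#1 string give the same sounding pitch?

19

Fret 9 on F#2 is MIDI 42 + 9 = 51 (D#3). On the G#1 string (open MIDI 32), that pitch is 51 − 32 = fret 19.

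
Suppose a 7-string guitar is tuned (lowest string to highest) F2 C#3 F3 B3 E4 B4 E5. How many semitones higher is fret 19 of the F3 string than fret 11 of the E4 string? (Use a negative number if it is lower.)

-3 semitones

F3 at fret 19 → C5 (MIDI 72); E4 at fret 11 → D#5 (MIDI 75).
72 − 75 = -3, so the two pitches are 3 semitones apart.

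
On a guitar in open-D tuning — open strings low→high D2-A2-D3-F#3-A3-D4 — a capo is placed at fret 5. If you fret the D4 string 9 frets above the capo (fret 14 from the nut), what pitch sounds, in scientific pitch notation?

The capo raises the open D4 by 5 semitones to G4; fretting 9 more gives D4 + 5 + 9 = D4 + 14 semitones = E5.

E5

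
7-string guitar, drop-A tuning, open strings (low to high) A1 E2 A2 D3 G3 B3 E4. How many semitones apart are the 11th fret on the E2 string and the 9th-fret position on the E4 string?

22 semitones

E2 at fret 11 → D#3 (MIDI 51); E4 at fret 9 → C#5 (MIDI 73).
51 − 73 = -22, so the two pitches are 22 semitones apart, with C#5 the higher.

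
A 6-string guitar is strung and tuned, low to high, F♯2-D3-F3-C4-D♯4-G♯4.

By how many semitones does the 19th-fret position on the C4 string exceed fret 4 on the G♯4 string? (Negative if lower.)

7 semitones

C4 at fret 19 → G5 (MIDI 79); G♯4 at fret 4 → C5 (MIDI 72).
79 − 72 = 7, so the two pitches are 7 semitones apart.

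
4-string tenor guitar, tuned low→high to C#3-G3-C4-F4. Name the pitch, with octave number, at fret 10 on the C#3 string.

Each fret is one semitone, so C#3 + 10 = B3.

B3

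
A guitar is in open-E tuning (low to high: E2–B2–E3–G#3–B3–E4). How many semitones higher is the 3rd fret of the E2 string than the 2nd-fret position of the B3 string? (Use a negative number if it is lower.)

E2 at fret 3 → G2 (MIDI 43); B3 at fret 2 → C#4 (MIDI 61).
43 − 61 = -18, so the two pitches are 18 semitones apart.

-18 semitones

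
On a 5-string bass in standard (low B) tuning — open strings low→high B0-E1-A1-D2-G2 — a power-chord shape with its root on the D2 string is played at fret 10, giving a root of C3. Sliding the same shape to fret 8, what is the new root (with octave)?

A♯2

Moving from fret 10 to fret 8 shifts the root by -2 semitones.
C3 down 2 semitones is A♯2.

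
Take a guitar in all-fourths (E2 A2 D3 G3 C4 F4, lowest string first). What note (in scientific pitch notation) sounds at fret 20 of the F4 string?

The open F4 string plus 20 semitones: F–F#–G–G#–…–B–C–C#.
The walk passes from B into C 2 times, so the octave number goes from 4 to 6.

C♯6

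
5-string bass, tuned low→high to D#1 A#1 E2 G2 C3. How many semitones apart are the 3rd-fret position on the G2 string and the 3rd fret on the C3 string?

5 semitones

G2 at fret 3 → A#2 (MIDI 46); C3 at fret 3 → D#3 (MIDI 51).
46 − 51 = -5, so the two pitches are 5 semitones apart, with D#3 the higher.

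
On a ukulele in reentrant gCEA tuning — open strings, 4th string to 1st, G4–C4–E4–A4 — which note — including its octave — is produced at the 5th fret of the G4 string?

C5

Each fret is one semitone, so G4 + 5 = C5.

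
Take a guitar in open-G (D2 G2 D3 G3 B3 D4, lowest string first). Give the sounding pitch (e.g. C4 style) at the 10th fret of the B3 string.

The open B3 string plus 10 semitones: B–C–C#–D–…–G–G#–A.
The walk passes from B into C once, so the octave number goes from 3 to 4.

A4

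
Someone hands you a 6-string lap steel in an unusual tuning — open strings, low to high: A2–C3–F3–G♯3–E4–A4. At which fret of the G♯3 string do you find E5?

20

E5 is 20 semitones above the open G♯3 (G#–A–A#–B–…–D–D#–E), so it sits at fret 20.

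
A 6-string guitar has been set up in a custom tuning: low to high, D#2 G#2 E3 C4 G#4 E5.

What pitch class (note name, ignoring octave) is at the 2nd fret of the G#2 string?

The open G#2 string plus 2 semitones: G#–A–A#.

A#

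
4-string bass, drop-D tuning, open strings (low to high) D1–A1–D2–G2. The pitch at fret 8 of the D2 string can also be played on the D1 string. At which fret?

20

D2 at fret 8 is D2 + 8 semitones = A♯2.
The open D1 string is 12 semitones below the open D2, so the same pitch on the D1 string lies at fret 8 + 12 = 20.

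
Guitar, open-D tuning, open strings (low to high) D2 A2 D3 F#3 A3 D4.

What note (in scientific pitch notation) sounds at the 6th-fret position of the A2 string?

D#3

The open A2 string plus 6 semitones: A–A#–B–C–C#–D–D#.
The walk passes from B into C once, so the octave number goes from 2 to 3.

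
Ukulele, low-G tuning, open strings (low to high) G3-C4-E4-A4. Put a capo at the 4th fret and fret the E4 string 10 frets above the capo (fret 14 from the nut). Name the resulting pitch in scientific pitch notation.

The capo raises the open E4 by 4 semitones to G#4; fretting 10 more gives E4 + 4 + 10 = E4 + 14 semitones = F#5.

F#5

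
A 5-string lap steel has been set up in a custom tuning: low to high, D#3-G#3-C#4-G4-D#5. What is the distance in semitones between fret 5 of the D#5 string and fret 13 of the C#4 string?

D#5 at fret 5 → G#5 (MIDI 80); C#4 at fret 13 → D5 (MIDI 74).
80 − 74 = 6, so the two pitches are 6 semitones apart, with G#5 the higher.

6 semitones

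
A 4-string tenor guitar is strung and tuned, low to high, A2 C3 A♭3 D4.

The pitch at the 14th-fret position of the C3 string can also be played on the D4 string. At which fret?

Fret 14 on C3 is MIDI 48 + 14 = 62 (D4). On the D4 string (open MIDI 62), that pitch is 62 − 62 = fret 0.

0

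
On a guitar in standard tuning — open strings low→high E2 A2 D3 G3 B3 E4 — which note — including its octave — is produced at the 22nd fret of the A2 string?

Each fret is one semitone, so A2 + 22 = G4.

G4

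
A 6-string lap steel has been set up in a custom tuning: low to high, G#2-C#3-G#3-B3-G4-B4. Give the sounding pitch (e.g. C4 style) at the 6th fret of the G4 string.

G4 is MIDI 67. Adding 6 gives 73, which is C#5.
(Equivalently spelled Db5.)

C#5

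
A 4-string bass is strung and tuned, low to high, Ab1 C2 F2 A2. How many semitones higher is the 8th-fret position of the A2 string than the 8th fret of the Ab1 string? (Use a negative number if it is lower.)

13 semitones

A2 at fret 8 → F3 (MIDI 53); Ab1 at fret 8 → E2 (MIDI 40).
53 − 40 = 13, so the two pitches are 13 semitones apart.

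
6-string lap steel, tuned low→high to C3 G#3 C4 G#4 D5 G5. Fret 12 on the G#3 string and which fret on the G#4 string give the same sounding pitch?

Fret 12 on G#3 is MIDI 56 + 12 = 68 (G#4). On the G#4 string (open MIDI 68), that pitch is 68 − 68 = fret 0.

0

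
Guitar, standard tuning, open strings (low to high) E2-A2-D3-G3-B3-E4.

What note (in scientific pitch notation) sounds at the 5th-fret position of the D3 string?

D3 is MIDI 50. Adding 5 gives 55, which is G3.

G3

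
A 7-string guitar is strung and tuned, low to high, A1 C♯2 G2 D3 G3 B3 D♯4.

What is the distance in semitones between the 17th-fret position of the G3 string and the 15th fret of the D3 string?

7 semitones

G3 at fret 17 → C5 (MIDI 72); D3 at fret 15 → F4 (MIDI 65).
72 − 65 = 7, so the two pitches are 7 semitones apart, with C5 the higher.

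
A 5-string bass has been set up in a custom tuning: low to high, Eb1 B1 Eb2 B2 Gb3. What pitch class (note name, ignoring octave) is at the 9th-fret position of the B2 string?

The open B2 string plus 9 semitones: B–C–Db–D–Eb–E–F–Gb–G–Ab.
(Equivalently spelled G#.)

Ab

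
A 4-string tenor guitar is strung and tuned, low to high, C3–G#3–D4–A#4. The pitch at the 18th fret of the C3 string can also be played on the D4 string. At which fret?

Fret 18 on C3 is MIDI 48 + 18 = 66 (F#4). On the D4 string (open MIDI 62), that pitch is 66 − 62 = fret 4.

4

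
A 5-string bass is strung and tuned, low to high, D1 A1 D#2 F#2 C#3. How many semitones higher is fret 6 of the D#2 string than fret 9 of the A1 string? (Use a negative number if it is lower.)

D#2 at fret 6 → A2 (MIDI 45); A1 at fret 9 → F#2 (MIDI 42).
45 − 42 = 3, so the two pitches are 3 semitones apart.

3 semitones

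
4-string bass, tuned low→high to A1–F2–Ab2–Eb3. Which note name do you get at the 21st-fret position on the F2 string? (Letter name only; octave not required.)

D

F2 is MIDI 41. Adding 21 gives 62; 62 mod 12 = 2, i.e. D.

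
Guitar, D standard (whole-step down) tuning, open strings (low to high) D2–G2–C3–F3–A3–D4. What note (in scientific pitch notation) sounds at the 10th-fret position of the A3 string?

A3 is MIDI 57. Adding 10 gives 67, which is G4.

G4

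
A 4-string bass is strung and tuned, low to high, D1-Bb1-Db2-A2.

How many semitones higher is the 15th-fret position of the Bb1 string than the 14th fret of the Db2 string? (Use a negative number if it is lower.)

Bb1 at fret 15 → Db3 (MIDI 49); Db2 at fret 14 → Eb3 (MIDI 51).
49 − 51 = -2, so the two pitches are 2 semitones apart.

-2 semitones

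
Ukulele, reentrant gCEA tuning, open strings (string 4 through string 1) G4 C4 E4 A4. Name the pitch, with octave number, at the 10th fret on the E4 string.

D5

E4 is MIDI 64. Adding 10 gives 74, which is D5.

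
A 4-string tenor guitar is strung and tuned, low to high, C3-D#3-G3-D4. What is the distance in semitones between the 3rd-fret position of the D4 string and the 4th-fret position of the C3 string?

D4 at fret 3 → F4 (MIDI 65); C3 at fret 4 → E3 (MIDI 52).
65 − 52 = 13, so the two pitches are 13 semitones apart, with F4 the higher.

13 semitones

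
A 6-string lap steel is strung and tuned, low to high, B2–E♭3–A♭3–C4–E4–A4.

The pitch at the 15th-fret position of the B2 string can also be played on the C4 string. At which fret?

Fret 15 on B2 is MIDI 47 + 15 = 62 (D4). On the C4 string (open MIDI 60), that pitch is 62 − 60 = fret 2.

2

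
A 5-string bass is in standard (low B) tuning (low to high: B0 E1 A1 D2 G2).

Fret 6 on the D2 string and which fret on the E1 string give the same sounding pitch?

16

D2 at fret 6 is D2 + 6 semitones = G♯2.
The open E1 string is 10 semitones below the open D2, so the same pitch on the E1 string lies at fret 6 + 10 = 16.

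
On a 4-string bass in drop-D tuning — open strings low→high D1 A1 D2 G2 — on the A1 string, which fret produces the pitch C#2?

4

C#2 is 4 semitones above the open A1 (A–A#–B–C–C#), so it sits at fret 4.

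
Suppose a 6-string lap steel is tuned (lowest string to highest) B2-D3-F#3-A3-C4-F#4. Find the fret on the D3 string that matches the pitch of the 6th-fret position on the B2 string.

3

Fret 6 on B2 is MIDI 47 + 6 = 53 (F3). On the D3 string (open MIDI 50), that pitch is 53 − 50 = fret 3.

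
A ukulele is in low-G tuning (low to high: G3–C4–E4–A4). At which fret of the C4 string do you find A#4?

A#4 is 10 semitones above the open C4 (C–C#–D–D#–…–G#–A–A#), so it sits at fret 10.

10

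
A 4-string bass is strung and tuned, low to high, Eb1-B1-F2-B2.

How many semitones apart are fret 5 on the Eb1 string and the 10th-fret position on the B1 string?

Eb1 at fret 5 → Ab1 (MIDI 32); B1 at fret 10 → A2 (MIDI 45).
32 − 45 = -13, so the two pitches are 13 semitones apart, with A2 the higher.

13 semitones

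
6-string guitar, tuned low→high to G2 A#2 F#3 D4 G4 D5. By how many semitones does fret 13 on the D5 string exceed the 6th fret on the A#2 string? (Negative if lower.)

35 semitones

D5 at fret 13 → D#6 (MIDI 87); A#2 at fret 6 → E3 (MIDI 52).
87 − 52 = 35, so the two pitches are 35 semitones apart.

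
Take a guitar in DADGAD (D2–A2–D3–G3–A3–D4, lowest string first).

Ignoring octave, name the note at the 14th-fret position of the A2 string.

A2 is MIDI 45. Adding 14 gives 59; 59 mod 12 = 11, i.e. B.

B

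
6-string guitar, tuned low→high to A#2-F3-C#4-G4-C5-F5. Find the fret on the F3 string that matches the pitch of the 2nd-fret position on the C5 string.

21

C5 at fret 2 is C5 + 2 semitones = D5.
The open F3 string is 19 semitones below the open C5, so the same pitch on the F3 string lies at fret 2 + 19 = 21.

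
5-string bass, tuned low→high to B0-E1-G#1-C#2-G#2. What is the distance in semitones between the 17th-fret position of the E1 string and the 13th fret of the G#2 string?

12 semitones

E1 at fret 17 → A2 (MIDI 45); G#2 at fret 13 → A3 (MIDI 57).
45 − 57 = -12, so the two pitches are 12 semitones apart, with A3 the higher.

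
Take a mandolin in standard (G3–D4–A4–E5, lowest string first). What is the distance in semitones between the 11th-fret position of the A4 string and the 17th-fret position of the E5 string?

13 semitones

A4 at fret 11 → G#5 (MIDI 80); E5 at fret 17 → A6 (MIDI 93).
80 − 93 = -13, so the two pitches are 13 semitones apart, with A6 the higher.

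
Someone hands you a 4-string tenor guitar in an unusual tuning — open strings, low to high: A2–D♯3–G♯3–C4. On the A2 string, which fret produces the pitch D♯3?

6

D♯3 is 6 semitones above the open A2 (A–A#–B–C–C#–D–D#), so it sits at fret 6.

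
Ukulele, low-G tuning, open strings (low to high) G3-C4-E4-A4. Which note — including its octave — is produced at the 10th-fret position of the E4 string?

D5

Each fret is one semitone, so E4 + 10 = D5.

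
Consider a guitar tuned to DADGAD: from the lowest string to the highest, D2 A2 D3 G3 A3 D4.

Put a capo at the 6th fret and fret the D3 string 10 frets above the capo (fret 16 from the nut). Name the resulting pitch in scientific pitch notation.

F#4

The capo raises the open D3 by 6 semitones to G#3; fretting 10 more gives D3 + 6 + 10 = D3 + 16 semitones = F#4.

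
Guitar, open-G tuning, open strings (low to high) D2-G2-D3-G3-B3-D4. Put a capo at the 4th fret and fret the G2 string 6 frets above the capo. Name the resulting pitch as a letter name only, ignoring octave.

F

The capo raises the open G2 by 4 semitones to B2; fretting 6 more gives G2 + 4 + 6 = G2 + 10 semitones, landing on F.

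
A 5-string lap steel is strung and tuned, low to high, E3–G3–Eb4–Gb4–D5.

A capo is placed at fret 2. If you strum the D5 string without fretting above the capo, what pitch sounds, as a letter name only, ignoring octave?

The capo raises the open D5 by 2 semitones to E5; fretting 0 more gives D5 + 2 + 0 = D5 + 2 semitones, landing on E.

E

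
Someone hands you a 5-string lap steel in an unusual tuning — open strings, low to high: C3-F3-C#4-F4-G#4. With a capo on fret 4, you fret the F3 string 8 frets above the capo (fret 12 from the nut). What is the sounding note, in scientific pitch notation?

The capo raises the open F3 by 4 semitones to A3; fretting 8 more gives F3 + 4 + 8 = F3 + 12 semitones = F4.

F4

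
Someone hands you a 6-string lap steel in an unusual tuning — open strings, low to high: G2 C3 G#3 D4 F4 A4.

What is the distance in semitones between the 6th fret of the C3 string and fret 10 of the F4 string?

C3 at fret 6 → F#3 (MIDI 54); F4 at fret 10 → D#5 (MIDI 75).
54 − 75 = -21, so the two pitches are 21 semitones apart, with D#5 the higher.

21 semitones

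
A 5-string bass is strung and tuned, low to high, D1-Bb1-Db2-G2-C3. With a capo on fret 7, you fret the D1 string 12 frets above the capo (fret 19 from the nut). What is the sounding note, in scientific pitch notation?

The capo raises the open D1 by 7 semitones to A1; fretting 12 more gives D1 + 7 + 12 = D1 + 19 semitones = A2.

A2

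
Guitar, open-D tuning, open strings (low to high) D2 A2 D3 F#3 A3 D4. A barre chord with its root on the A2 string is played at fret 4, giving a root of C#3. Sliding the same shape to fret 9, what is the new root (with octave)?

F#3

Moving from fret 4 to fret 9 shifts the root by 5 semitones.
C#3 up 5 semitones is F#3.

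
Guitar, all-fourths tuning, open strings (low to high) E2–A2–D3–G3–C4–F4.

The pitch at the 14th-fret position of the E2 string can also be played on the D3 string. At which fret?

E2 at fret 14 is E2 + 14 semitones = F#3.
The open D3 string is 10 semitones above the open E2, so the same pitch on the D3 string lies at fret 14 − 10 = 4.

4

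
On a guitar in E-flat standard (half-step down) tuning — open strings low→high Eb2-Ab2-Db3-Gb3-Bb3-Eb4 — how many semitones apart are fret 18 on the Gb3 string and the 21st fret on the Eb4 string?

Gb3 at fret 18 → C5 (MIDI 72); Eb4 at fret 21 → C6 (MIDI 84).
72 − 84 = -12, so the two pitches are 12 semitones apart, with C6 the higher.

12 semitones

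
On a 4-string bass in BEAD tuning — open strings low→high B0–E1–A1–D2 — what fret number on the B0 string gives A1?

10

A1 is 10 semitones above the open B0 (B–C–C#–D–…–G–G#–A), so it sits at fret 10.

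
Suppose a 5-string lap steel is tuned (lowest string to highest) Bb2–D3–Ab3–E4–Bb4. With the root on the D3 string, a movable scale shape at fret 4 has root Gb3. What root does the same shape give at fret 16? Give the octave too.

Gb4

Moving from fret 4 to fret 16 shifts the root by 12 semitones.
Gb3 up 12 semitones is Gb4.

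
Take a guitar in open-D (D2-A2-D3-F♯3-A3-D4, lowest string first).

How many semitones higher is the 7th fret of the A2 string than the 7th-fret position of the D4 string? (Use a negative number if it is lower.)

-17 semitones

A2 at fret 7 → E3 (MIDI 52); D4 at fret 7 → A4 (MIDI 69).
52 − 69 = -17, so the two pitches are 17 semitones apart.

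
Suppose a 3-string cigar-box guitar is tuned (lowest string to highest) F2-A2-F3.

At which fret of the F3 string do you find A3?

4

A3 is 4 semitones above the open F3 (F–F#–G–G#–A), so it sits at fret 4.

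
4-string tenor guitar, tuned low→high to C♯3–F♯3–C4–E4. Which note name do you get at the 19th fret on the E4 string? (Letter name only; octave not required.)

B

The open E4 string plus 19 semitones: E–F–F#–G–…–A–A#–B.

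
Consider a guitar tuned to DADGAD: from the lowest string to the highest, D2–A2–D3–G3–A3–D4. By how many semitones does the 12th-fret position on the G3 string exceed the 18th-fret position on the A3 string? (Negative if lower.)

G3 at fret 12 → G4 (MIDI 67); A3 at fret 18 → D#5 (MIDI 75).
67 − 75 = -8, so the two pitches are 8 semitones apart.

-8 semitones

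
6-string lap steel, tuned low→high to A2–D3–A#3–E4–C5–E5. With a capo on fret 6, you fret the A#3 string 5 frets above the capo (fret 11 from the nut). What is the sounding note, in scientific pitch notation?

A4

The capo raises the open A#3 by 6 semitones to E4; fretting 5 more gives A#3 + 6 + 5 = A#3 + 11 semitones = A4.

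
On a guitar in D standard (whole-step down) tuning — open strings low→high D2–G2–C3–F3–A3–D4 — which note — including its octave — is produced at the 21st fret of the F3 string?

D5

The open F3 string plus 21 semitones: F–F#–G–G#–…–C–C#–D.
The walk passes from B into C 2 times, so the octave number goes from 3 to 5.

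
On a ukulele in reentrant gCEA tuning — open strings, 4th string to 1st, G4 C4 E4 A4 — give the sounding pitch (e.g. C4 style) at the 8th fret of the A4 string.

A4 is MIDI 69. Adding 8 gives 77, which is F5.

F5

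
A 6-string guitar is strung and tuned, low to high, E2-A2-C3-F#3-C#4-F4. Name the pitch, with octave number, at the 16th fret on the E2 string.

Each fret is one semitone, so E2 + 16 = G#3.

G#3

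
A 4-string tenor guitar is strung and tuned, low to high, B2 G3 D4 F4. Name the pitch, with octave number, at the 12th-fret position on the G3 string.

G4

G3 is MIDI 55. Adding 12 gives 67, which is G4.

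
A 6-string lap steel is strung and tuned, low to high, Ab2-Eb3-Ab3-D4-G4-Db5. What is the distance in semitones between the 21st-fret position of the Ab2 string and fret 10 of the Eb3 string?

4 semitones

Ab2 at fret 21 → F4 (MIDI 65); Eb3 at fret 10 → Db4 (MIDI 61).
65 − 61 = 4, so the two pitches are 4 semitones apart, with F4 the higher.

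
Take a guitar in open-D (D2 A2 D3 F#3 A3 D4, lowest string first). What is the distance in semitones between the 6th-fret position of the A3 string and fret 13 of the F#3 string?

4 semitones

A3 at fret 6 → D#4 (MIDI 63); F#3 at fret 13 → G4 (MIDI 67).
63 − 67 = -4, so the two pitches are 4 semitones apart, with G4 the higher.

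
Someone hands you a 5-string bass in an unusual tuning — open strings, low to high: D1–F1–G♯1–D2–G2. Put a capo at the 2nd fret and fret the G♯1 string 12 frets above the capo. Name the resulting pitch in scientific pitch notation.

The capo raises the open G♯1 by 2 semitones to A♯1; fretting 12 more gives G♯1 + 2 + 12 = G♯1 + 14 semitones = A♯2.
(Also written B♭.)

A♯2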